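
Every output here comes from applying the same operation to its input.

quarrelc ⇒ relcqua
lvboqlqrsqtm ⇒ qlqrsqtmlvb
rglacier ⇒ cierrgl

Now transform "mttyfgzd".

The pattern: move the first 3 characters to the end (rotate left by 3), then delete the first character.
"mttyfgzd" → "yfgzdmtt" → "fgzdmtt".
(Check on "rglacier": → "acierrgl" → "cierrgl" ✓)

fgzdmtt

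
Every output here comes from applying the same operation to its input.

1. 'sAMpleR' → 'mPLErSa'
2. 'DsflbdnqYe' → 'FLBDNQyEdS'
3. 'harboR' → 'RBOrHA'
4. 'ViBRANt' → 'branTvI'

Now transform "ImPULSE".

pulseiM

The rule is to move the first 2 characters to the end (rotate left by 2), then flip the case of every letter.
Applying both steps to "ImPULSE": "PULSEIm", then "pulseiM".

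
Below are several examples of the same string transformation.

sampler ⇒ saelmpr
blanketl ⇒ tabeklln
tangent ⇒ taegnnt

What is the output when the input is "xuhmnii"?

Looking at the pairs, the operation is to sort the characters into alphabetical order, then move the last character to the front.
Applying both steps to "xuhmnii": "hiimnux", then "xhiimnu".

xhiimnu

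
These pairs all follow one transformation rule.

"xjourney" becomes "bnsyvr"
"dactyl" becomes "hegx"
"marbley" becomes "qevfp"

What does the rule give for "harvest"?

levzi

In each case the input is transformed by: shift every letter 4 places forward in the alphabet (wrapping around), then delete the last 2 characters.
For "harvest", step one produces "levziwx"; step two turns that into "levzi".
(Check on "marbley": → "qevfpic" → "qevfp" ✓)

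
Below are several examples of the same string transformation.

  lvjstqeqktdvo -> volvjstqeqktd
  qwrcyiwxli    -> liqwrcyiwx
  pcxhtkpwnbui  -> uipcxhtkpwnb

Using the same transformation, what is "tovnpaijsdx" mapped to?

dxtovnpaijs

What's happening: move the last 2 characters to the front (rotate right by 2).
Doing the same to "tovnpaijsdx": "dxtovnpaijs".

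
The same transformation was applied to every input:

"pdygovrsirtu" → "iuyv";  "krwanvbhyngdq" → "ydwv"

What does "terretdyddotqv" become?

Looking at the pairs, the operation is to keep one character in every 3, starting at position 3 (positions 3rd, 6th, 9th, ...), then move the last 2 characters to the front (rotate right by 2).
Applying that to "terretdyddotqv" gives "dtrt".
(Check on "krwanvbhyngdq": → "wvyd" → "ydwv" ✓)

dtrt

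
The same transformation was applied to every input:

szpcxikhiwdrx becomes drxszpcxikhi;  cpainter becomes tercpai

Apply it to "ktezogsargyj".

gyjktezogsa

What's happening: move the last 3 characters to the front (rotate right by 3), then delete the last character.
On "ktezogsargyj" that produces "gyjktezogsa".
(Check on "cpainter": → "tercpain" → "tercpai" ✓)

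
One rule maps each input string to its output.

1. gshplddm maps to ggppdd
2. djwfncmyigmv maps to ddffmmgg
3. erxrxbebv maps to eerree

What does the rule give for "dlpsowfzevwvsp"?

Looking at the pairs, the operation is to keep one character in every 3, starting at position 1 (positions 1st, 4th, 7th, ...), then double every character.
"dlpsowfzevwvsp" → "ddssffvvss".

ddssffvvss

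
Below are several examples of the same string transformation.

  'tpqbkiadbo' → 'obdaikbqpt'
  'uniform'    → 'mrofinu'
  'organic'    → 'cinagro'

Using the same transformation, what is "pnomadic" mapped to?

cidamonp

Each output is the input with this applied: reverse the string.
Applying that to "pnomadic" gives "cidamonp".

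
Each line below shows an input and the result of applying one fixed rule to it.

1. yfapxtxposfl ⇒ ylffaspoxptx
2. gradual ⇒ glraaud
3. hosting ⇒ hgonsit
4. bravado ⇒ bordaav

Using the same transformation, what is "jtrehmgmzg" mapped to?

The transformation: take characters alternately from the front and the back (1st, last, 2nd, 2nd-last, ...).
For "jtrehmgmzg" the result is "jgtzrmeghm".

jgtzrmeghm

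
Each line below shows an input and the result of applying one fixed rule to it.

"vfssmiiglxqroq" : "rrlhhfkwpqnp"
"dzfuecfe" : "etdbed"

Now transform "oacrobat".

What's happening: delete the first 2 characters, then shift every letter 1 place backward in the alphabet (wrapping around).
On "oacrobat" that produces "bqnazs".

bqnazs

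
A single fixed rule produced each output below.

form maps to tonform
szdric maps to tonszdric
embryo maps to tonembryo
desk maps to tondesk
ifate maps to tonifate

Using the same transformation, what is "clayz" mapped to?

tonclayz

Rule — prepend "ton".
For "clayz" the result is "tonclayz".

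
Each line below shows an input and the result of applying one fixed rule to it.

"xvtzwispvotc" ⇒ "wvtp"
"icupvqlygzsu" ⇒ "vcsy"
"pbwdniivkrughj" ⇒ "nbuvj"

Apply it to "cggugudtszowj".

The rule is to keep one character in every 3, starting at position 2 (positions 2nd, 5th, 8th, ...), then swap each adjacent pair of characters (1↔2, 3↔4, ...).
Applying both steps to "cggugudtszowj": "ggto", then "ggot".

ggot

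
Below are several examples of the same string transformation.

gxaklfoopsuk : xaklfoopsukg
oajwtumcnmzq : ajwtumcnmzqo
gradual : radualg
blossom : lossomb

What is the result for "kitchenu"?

itchenuk

What's happening: move the first character to the end.
On "kitchenu" that produces "itchenuk".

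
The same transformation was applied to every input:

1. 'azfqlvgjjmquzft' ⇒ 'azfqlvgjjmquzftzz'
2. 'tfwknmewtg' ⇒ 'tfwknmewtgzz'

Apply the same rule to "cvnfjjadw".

cvnfjjadwzz

Each output is the input with this applied: append "zz".
On "cvnfjjadw" that produces "cvnfjjadwzz".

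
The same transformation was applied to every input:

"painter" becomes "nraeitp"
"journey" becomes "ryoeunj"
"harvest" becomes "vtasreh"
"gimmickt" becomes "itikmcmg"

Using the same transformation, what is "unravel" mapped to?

alnervu

Each output is the input with this applied: take characters alternately from the front and the back (1st, last, 2nd, 2nd-last, ...), then swap the first and last characters.
"unravel" → "ulnerva" → "alnervu".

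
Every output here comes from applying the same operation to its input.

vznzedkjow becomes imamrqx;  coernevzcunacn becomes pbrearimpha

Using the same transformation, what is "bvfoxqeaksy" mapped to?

Rule — delete the last 3 characters, then shift every letter 13 places forward in the alphabet (wrapping around) — i.e. ROT13.
On "bvfoxqeaksy": the first step gives "bvfoxqea", and the second then gives "oisbkdrn".

oisbkdrn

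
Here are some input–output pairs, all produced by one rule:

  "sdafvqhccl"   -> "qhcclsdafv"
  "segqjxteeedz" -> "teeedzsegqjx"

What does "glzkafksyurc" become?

Looking at the pairs, the operation is to swap the front and back halves of the string.
"glzkafksyurc" → "ksyurcglzkaf".

ksyurcglzkaf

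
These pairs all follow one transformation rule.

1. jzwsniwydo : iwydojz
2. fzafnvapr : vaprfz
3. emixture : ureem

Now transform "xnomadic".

What's happening: move the first 2 characters to the end (rotate left by 2), then delete the first 3 characters.
So "xnomadic" becomes "dicxn".

dicxn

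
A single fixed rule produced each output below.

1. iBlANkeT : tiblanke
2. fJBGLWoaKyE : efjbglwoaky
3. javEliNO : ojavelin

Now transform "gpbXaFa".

agpbxaf

The transformation: move the last character to the front, then convert every letter to lowercase.
So "gpbXaFa" becomes "agpbxaf".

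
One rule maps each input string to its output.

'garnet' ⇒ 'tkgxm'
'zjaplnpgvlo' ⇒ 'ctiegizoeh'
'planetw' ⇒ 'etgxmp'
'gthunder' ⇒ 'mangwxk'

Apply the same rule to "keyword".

xrphkw

Each output is the input with this applied: shift every letter 7 places backward in the alphabet (wrapping around), then delete the first character.
Applying that to "keyword" gives "xrphkw".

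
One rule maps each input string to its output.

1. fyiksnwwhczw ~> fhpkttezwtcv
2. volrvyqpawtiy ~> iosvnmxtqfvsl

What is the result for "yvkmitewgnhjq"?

What's happening: shift every letter 3 places backward in the alphabet (wrapping around), then move the first 2 characters to the end (rotate left by 2).
Working it through for "yvkmitewgnhjq": intermediate "vshjfqbtdkegn", final "hjfqbtdkegnvs".

hjfqbtdkegnvs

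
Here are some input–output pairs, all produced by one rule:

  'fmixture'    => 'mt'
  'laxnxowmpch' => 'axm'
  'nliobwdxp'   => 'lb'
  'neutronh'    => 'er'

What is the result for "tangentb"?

ae

The pattern: keep one character in every 3, starting at position 2 (positions 2nd, 5th, 8th, ...), then delete the last character.
On "tangentb": the first step gives "aeb", and the second then gives "ae".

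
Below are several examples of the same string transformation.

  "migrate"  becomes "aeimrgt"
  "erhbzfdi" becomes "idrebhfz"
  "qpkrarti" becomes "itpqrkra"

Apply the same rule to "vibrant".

ativrbn

The rule is to swap each adjacent pair of characters (1↔2, 3↔4, ...), then move the last 2 characters to the front (rotate right by 2).
Applying both steps to "vibrant": "ivrbnat", then "ativrbn".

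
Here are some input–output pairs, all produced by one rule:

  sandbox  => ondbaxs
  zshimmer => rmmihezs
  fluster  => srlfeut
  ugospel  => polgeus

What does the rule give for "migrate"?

The pattern: sort the characters into reverse alphabetical order, then move the first 2 characters to the end (rotate left by 2).
For "migrate", step one produces "trmigea"; step two turns that into "migeatr".

migeatr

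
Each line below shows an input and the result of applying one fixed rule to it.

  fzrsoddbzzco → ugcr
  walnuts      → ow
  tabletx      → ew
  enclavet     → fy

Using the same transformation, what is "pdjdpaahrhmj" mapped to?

The pattern: keep one character in every 3, starting at position 3 (positions 3rd, 6th, 9th, ...), then shift every letter 3 places forward in the alphabet (wrapping around).
Starting from "pdjdpaahrhmj": after the first operation, "jarj"; after the second, "mdum".

mdum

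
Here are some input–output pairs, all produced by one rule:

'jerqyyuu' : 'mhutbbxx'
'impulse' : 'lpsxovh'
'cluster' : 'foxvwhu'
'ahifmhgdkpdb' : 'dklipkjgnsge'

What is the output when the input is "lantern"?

Looking at the pairs, the operation is to shift every letter 3 places forward in the alphabet (wrapping around).
On "lantern" that produces "odqwhuq".

odqwhuq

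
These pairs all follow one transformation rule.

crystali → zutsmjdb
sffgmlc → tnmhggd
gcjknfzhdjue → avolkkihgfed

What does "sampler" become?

tsqnmfb

In each case the input is transformed by: sort the characters into reverse alphabetical order, then shift every letter 1 place forward in the alphabet (wrapping around).
Doing the same to "sampler": "tsqnmfb".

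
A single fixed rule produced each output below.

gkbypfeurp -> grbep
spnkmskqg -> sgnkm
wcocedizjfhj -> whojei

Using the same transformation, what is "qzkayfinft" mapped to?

In each case the input is transformed by: keep every other character starting from the first (positions 1st, 3rd, 5th, ...), then take characters alternately from the front and the back (1st, last, 2nd, 2nd-last, ...).
On "qzkayfinft": the first step gives "qkyif", and the second then gives "qfkiy".
(Check on "spnkmskqg": → "snmkg" → "sgnkm" ✓)

qfkiy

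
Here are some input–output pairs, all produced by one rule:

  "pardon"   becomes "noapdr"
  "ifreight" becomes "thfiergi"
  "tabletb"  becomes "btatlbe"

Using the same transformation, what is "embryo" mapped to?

oymerb

The pattern: move the last 2 characters to the front (rotate right by 2), then swap each adjacent pair of characters (1↔2, 3↔4, ...).
On "embryo": the first step gives "yoembr", and the second then gives "oymerb".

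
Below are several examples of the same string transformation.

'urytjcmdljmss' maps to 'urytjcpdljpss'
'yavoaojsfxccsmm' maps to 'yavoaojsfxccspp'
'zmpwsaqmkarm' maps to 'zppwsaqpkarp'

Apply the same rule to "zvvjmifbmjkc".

zvvjpifbpjkc

What's happening: replace every "m" with "p".
On "zvvjmifbmjkc" that produces "zvvjpifbpjkc".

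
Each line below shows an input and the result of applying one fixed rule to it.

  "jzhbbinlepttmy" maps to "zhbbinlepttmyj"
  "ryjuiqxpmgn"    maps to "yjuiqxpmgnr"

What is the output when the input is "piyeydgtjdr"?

iyeydgtjdrp

The pattern: move the first character to the end.
"piyeydgtjdr" → "iyeydgtjdrp".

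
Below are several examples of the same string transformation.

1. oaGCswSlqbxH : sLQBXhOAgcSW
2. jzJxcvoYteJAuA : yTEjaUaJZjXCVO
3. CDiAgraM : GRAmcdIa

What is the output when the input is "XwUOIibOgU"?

What's happening: swap the front and back halves of the string, then flip the case of every letter.
"XwUOIibOgU" → "IBoGuxWuoi".
(Check on "jzJxcvoYteJAuA": → "YteJAuAjzJxcvo" → "yTEjaUaJZjXCVO" ✓)

IBoGuxWuoi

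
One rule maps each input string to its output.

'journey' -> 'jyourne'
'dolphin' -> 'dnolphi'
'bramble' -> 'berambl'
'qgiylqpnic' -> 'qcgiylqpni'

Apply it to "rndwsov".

rvndwso

The transformation: swap the first and last characters, then move the last character to the front.
For "rndwsov", step one produces "vndwsor"; step two turns that into "rvndwso".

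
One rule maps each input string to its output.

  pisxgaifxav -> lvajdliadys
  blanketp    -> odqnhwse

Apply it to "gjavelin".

mdyholqj

What's happening: move the first character to the end, then shift every letter 3 places forward in the alphabet (wrapping around).
On "gjavelin": the first step gives "javeling", and the second then gives "mdyholqj".
(Check on "pisxgaifxav": → "isxgaifxavp" → "lvajdliadys" ✓)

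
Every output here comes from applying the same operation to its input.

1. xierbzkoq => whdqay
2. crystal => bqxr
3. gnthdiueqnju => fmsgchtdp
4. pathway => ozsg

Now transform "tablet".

The pattern: delete the last 3 characters, then shift every letter 1 place backward in the alphabet (wrapping around).
Working it through for "tablet": intermediate "tab", final "sza".

sza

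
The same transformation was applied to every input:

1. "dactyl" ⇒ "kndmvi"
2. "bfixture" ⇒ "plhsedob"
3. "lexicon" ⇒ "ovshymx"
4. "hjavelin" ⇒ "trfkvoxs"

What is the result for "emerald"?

wobovkn

In each case the input is transformed by: shift every letter 10 places forward in the alphabet (wrapping around), then swap each adjacent pair of characters (1↔2, 3↔4, ...).
"emerald" → "wobovkn".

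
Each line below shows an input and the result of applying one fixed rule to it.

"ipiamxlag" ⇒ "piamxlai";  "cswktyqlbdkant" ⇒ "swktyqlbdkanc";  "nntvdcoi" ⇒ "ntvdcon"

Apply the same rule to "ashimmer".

In each case the input is transformed by: delete the last character, then move the first character to the end.
On "ashimmer": the first step gives "ashimme", and the second then gives "shimmea".

shimmea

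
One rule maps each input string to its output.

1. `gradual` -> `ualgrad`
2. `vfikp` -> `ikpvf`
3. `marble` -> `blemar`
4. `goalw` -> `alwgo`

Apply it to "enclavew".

vewencla

The transformation: move the last 3 characters to the front (rotate right by 3).
For "enclavew" the result is "vewencla".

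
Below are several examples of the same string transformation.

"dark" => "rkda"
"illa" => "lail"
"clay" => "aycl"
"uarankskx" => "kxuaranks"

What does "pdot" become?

What's happening: move the last 2 characters to the front (rotate right by 2).
So "pdot" becomes "otpd".

otpd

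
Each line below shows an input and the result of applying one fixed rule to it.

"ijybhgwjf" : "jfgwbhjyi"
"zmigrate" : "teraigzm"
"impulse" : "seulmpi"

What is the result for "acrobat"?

Rule — reverse the string, then swap each adjacent pair of characters (1↔2, 3↔4, ...).
"acrobat" → "taborca" → "atobcra".
(Check on "ijybhgwjf": → "fjwghbyji" → "jfgwbhjyi" ✓)

atobcra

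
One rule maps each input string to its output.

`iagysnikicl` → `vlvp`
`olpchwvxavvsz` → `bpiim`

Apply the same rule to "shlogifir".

fbs

The pattern: shift every letter 13 places forward in the alphabet (wrapping around) — i.e. ROT13, then keep one character in every 3, starting at position 1 (positions 1st, 4th, 7th, ...).
Applying both steps to "shlogifir": "fuybtvsve", then "fbs".
(Check on "iagysnikicl": → "vntlfavxvpy" → "vlvp" ✓)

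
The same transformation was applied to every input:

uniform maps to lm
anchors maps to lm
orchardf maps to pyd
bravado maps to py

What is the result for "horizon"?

mx

Looking at the pairs, the operation is to keep one character in every 3, starting at position 2 (positions 2nd, 5th, 8th, ...), then shift every letter 2 places backward in the alphabet (wrapping around).
"horizon" → "mx".
(Check on "bravado": → "ra" → "py" ✓)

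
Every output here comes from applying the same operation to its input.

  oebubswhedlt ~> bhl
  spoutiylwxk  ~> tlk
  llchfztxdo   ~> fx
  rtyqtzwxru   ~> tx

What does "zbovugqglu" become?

ug

The transformation: delete the first 2 characters, then keep one character in every 3, starting at position 3 (positions 3rd, 6th, 9th, ...).
Applying both steps to "zbovugqglu": "ovugqglu", then "ug".
(Check on "spoutiylwxk": → "outiylwxk" → "tlk" ✓)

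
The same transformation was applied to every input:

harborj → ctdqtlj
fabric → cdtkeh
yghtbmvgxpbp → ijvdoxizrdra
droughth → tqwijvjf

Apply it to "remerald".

gogtcnft

The pattern: move the first character to the end, then shift every letter 2 places forward in the alphabet (wrapping around).
"remerald" → "gogtcnft".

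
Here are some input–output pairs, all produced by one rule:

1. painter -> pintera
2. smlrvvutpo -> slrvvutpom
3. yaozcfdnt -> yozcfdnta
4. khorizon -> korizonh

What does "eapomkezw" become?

epomkezwa

Rule — move the first character to the end, then swap the first and last characters.
"eapomkezw" → "apomkezwe" → "epomkezwa".
(Check on "yaozcfdnt": → "aozcfdnty" → "yozcfdnta" ✓)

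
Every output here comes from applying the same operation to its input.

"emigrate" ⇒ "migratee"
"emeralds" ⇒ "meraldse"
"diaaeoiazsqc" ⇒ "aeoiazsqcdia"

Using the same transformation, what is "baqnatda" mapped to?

Rule — move the last 3 characters to the front (rotate right by 3), then swap the front and back halves of the string.
Starting from "baqnatda": after the first operation, "tdabaqna"; after the second, "aqnatdab".

aqnatdab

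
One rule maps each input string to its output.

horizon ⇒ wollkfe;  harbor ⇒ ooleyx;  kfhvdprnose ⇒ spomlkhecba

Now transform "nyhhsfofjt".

vqplkgeecc

Looking at the pairs, the operation is to sort the characters into reverse alphabetical order, then shift every letter 3 places backward in the alphabet (wrapping around).
For "nyhhsfofjt" the result is "vqplkgeecc".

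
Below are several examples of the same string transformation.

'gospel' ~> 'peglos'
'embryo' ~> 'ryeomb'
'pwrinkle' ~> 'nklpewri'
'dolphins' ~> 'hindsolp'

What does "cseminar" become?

inacrsem

Rule — swap the first and last characters, then swap the front and back halves of the string.
On "cseminar": the first step gives "rseminac", and the second then gives "inacrsem".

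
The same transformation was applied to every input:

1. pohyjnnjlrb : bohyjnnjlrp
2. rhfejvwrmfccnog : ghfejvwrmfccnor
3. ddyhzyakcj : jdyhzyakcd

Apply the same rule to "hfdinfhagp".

pfdinfhagh

Looking at the pairs, the operation is to swap the first and last characters.
For "hfdinfhagp" the result is "pfdinfhagh".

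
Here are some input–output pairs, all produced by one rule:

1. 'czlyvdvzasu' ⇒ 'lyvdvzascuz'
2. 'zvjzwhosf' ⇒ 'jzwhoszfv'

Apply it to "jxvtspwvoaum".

In each case the input is transformed by: swap the first and last characters, then move the first 2 characters to the end (rotate left by 2).
On "jxvtspwvoaum": the first step gives "mxvtspwvoauj", and the second then gives "vtspwvoaujmx".

vtspwvoaujmx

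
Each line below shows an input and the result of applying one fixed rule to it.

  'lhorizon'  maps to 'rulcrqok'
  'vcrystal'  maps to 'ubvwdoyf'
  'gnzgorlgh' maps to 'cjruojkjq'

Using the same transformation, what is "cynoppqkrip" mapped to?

Each output is the input with this applied: move the first 2 characters to the end (rotate left by 2), then shift every letter 3 places forward in the alphabet (wrapping around).
Starting from "cynoppqkrip": after the first operation, "noppqkripcy"; after the second, "qrsstnulsfb".

qrsstnulsfb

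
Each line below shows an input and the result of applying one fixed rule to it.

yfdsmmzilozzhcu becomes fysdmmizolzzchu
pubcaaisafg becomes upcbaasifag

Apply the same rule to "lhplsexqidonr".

hllpesqxdinor

Rule — swap each adjacent pair of characters (1↔2, 3↔4, ...).
Applying that to "lhplsexqidonr" gives "hllpesqxdinor".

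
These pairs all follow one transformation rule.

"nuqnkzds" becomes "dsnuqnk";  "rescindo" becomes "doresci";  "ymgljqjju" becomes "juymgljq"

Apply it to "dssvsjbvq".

vqdssvsj

What's happening: move the last 3 characters to the front (rotate right by 3), then delete the first character.
"dssvsjbvq" → "vqdssvsj".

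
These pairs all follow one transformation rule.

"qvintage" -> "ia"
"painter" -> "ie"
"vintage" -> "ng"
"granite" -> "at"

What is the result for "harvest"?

The rule is to keep one character in every 3, starting at position 3 (positions 3rd, 6th, 9th, ...).
So "harvest" becomes "rs".

rs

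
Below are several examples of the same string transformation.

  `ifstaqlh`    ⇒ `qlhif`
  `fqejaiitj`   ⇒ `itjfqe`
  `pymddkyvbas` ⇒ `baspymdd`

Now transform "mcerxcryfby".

The transformation: move the last 3 characters to the front (rotate right by 3), then delete the last 3 characters.
For "mcerxcryfby", step one produces "fbymcerxcry"; step two turns that into "fbymcerx".

fbymcerx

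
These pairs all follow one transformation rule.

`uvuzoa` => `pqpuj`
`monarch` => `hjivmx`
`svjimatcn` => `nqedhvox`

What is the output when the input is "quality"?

The transformation: delete the last character, then shift every letter 5 places backward in the alphabet (wrapping around).
Applying both steps to "quality": "qualit", then "lpvgdo".

lpvgdo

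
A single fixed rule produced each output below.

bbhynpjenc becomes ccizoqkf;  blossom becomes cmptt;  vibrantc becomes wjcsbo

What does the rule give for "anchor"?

Each output is the input with this applied: shift every letter 1 place forward in the alphabet (wrapping around), then delete the last 2 characters.
Working it through for "anchor": intermediate "bodips", final "bodi".

bodi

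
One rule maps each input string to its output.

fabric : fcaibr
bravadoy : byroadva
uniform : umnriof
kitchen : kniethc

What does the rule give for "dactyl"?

dlayct

The transformation: take characters alternately from the front and the back (1st, last, 2nd, 2nd-last, ...).
Doing the same to "dactyl": "dlayct".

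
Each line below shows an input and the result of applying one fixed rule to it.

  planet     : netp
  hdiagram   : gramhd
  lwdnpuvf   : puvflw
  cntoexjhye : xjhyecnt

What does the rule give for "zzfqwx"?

The rule is to swap the front and back halves of the string, then delete the last 2 characters.
Applying that to "zzfqwx" gives "qwxz".
(Check on "cntoexjhye": → "xjhyecntoe" → "xjhyecnt" ✓)

qwxz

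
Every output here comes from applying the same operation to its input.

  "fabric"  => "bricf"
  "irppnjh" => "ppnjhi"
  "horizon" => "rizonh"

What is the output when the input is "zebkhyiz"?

bkhyizz

Each output is the input with this applied: move the first character to the end, then delete the first character.
"zebkhyiz" → "ebkhyizz" → "bkhyizz".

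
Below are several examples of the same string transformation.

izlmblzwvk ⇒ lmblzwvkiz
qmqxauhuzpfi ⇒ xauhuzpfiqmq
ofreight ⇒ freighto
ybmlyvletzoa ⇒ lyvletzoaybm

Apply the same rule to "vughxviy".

Looking at the pairs, the operation is to move the last 3 characters to the front (rotate right by 3), then swap the front and back halves of the string.
Applying both steps to "vughxviy": "viyvughx", then "ughxviyv".
(Check on "qmqxauhuzpfi": → "pfiqmqxauhuz" → "xauhuzpfiqmq" ✓)

ughxviyv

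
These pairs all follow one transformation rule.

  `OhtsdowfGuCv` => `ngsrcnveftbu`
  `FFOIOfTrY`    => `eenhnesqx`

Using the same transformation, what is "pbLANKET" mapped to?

What's happening: shift every letter 1 place backward in the alphabet (wrapping around), then convert every letter to lowercase.
Applying both steps to "pbLANKET": "oaKZMJDS", then "oakzmjds".
(Check on "FFOIOfTrY": → "EENHNeSqX" → "eenhnesqx" ✓)

oakzmjds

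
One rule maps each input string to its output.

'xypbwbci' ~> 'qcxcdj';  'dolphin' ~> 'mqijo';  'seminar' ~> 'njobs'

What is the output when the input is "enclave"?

dmbwf

The transformation: shift every letter 1 place forward in the alphabet (wrapping around), then delete the first 2 characters.
For "enclave", step one produces "fodmbwf"; step two turns that into "dmbwf".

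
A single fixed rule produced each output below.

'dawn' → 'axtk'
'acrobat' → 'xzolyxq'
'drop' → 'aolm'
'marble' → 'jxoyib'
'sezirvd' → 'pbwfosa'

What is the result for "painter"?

mxfkqbo

Each output is the input with this applied: shift every letter 3 places backward in the alphabet (wrapping around).
For "painter" the result is "mxfkqbo".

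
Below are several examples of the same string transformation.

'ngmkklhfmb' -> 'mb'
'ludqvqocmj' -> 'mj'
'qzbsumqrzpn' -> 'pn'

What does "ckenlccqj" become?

The rule is to keep only the last 2 characters.
On "ckenlccqj" that produces "qj".

qj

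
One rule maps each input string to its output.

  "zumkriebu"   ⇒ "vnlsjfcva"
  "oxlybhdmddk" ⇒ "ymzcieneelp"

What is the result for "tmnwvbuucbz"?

noxwcvvdcau

Each output is the input with this applied: shift every letter 1 place forward in the alphabet (wrapping around), then move the first character to the end.
Working it through for "tmnwvbuucbz": intermediate "unoxwcvvdca", final "noxwcvvdcau".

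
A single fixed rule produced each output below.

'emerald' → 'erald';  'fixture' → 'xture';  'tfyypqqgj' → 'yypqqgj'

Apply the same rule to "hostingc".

In each case the input is transformed by: delete the first 2 characters.
Doing the same to "hostingc": "stingc".

stingc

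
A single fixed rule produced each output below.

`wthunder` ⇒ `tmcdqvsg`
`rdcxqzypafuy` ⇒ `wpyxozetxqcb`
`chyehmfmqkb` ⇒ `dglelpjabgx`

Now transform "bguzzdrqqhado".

yycqppgzcnaft

Looking at the pairs, the operation is to shift every letter 1 place backward in the alphabet (wrapping around), then move the first 3 characters to the end (rotate left by 3).
On "bguzzdrqqhado" that produces "yycqppgzcnaft".
(Check on "wthunder": → "vsgtmcdq" → "tmcdqvsg" ✓)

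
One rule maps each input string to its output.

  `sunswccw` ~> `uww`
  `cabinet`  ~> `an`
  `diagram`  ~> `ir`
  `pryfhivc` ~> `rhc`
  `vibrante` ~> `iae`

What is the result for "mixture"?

Rule — keep one character in every 3, starting at position 2 (positions 2nd, 5th, 8th, ...).
For "mixture" the result is "iu".

iu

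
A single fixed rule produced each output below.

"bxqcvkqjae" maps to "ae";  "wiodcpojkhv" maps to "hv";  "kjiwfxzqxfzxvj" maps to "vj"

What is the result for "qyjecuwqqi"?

Looking at the pairs, the operation is to keep only the last 2 characters.
For "qyjecuwqqi" the result is "qi".

qi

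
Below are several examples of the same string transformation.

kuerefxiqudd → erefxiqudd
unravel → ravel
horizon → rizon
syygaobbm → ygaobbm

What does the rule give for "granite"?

The pattern: delete the first 2 characters.
So "granite" becomes "anite".

anite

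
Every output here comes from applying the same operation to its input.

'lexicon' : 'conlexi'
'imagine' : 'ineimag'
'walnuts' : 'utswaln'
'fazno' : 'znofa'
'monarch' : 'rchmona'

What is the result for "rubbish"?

What's happening: move the last 3 characters to the front (rotate right by 3).
On "rubbish" that produces "ishrubb".

ishrubb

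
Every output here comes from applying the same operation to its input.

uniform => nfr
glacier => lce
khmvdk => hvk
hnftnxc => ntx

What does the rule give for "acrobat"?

The transformation: keep every other character starting from the second (positions 2nd, 4th, 6th, ...).
Doing the same to "acrobat": "coa".

coa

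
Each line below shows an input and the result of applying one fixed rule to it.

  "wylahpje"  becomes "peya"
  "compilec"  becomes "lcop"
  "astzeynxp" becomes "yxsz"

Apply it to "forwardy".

ryow

Looking at the pairs, the operation is to keep every other character starting from the second (positions 2nd, 4th, 6th, ...), then move the first 2 characters to the end (rotate left by 2).
Applying both steps to "forwardy": "owry", then "ryow".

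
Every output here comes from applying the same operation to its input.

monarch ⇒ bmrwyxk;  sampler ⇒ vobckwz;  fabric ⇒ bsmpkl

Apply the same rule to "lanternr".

bxbvkxdo

The transformation: shift every letter 10 places forward in the alphabet (wrapping around), then move the last 3 characters to the front (rotate right by 3).
Working it through for "lanternr": intermediate "vkxdobxb", final "bxbvkxdo".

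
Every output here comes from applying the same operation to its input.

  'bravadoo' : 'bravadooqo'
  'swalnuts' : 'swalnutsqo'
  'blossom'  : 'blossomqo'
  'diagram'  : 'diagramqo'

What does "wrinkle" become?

Rule — append "qo".
For "wrinkle" the result is "wrinkleqo".

wrinkleqo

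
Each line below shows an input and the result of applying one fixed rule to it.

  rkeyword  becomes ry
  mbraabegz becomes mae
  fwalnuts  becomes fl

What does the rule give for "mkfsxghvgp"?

msh

Looking at the pairs, the operation is to move the last 2 characters to the front (rotate right by 2), then keep one character in every 3, starting at position 3 (positions 3rd, 6th, 9th, ...).
"mkfsxghvgp" → "gpmkfsxghv" → "msh".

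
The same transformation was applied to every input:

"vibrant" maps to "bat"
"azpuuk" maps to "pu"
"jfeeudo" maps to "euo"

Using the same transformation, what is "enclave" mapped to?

Rule — delete the first character, then keep every other character starting from the second (positions 2nd, 4th, 6th, ...).
So "enclave" becomes "cae".
(Check on "jfeeudo": → "feeudo" → "euo" ✓)

cae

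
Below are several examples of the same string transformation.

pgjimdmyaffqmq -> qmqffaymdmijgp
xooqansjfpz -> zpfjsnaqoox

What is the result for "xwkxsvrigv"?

vgirvsxkwx

The pattern: reverse the string.
Applying that to "xwkxsvrigv" gives "vgirvsxkwx".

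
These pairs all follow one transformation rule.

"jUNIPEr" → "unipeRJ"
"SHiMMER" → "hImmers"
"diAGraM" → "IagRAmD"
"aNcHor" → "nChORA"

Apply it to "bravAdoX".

Each output is the input with this applied: flip the case of every letter, then move the first character to the end.
For "bravAdoX" the result is "RAVaDOxB".
(Check on "SHiMMER": → "shImmer" → "hImmers" ✓)

RAVaDOxB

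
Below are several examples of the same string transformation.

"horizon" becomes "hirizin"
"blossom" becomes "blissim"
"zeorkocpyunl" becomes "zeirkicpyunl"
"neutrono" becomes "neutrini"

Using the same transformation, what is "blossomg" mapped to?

The pattern: replace every "o" with "i".
On "blossomg" that produces "blissimg".

blissimg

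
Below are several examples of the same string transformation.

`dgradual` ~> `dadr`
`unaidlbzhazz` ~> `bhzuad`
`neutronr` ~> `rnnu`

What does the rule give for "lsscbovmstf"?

vsflsb

Looking at the pairs, the operation is to keep every other character starting from the first (positions 1st, 3rd, 5th, ...), then swap the front and back halves of the string.
Starting from "lsscbovmstf": after the first operation, "lsbvsf"; after the second, "vsflsb".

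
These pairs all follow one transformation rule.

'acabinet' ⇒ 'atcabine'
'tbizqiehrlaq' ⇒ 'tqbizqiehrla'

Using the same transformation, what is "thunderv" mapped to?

tvhunder

What's happening: swap the first and last characters, then move the last character to the front.
So "thunderv" becomes "tvhunder".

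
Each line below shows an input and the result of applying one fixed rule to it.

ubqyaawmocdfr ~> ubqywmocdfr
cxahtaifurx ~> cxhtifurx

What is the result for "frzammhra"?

frzmmhr

What's happening: remove every "a".
For "frzammhra" the result is "frzmmhr".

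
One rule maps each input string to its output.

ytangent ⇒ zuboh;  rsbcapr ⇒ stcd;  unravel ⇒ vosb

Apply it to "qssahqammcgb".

rttbirbnn

In each case the input is transformed by: shift every letter 1 place forward in the alphabet (wrapping around), then delete the last 3 characters.
Starting from "qssahqammcgb": after the first operation, "rttbirbnndhc"; after the second, "rttbirbnn".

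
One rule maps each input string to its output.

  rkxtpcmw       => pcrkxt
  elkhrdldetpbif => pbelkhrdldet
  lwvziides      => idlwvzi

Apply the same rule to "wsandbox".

dbwsan

In each case the input is transformed by: delete the last 2 characters, then move the last 2 characters to the front (rotate right by 2).
Applying both steps to "wsandbox": "wsandb", then "dbwsan".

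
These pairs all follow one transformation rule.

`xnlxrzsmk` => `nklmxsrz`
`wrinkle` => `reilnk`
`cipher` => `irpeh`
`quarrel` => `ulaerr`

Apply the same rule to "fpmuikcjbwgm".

What's happening: delete the first character, then take characters alternately from the front and the back (1st, last, 2nd, 2nd-last, ...).
"fpmuikcjbwgm" → "pmuikcjbwgm" → "pmmguwibkjc".
(Check on "wrinkle": → "rinkle" → "reilnk" ✓)

pmmguwibkjc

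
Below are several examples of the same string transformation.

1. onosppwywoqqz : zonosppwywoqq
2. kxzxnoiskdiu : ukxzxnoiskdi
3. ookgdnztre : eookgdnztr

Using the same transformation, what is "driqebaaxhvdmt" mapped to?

Rule — move the last character to the front.
"driqebaaxhvdmt" → "tdriqebaaxhvdm".

tdriqebaaxhvdm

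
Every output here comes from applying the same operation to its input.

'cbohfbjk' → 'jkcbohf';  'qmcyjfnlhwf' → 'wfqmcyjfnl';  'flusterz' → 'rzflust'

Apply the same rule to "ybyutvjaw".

Rule — move the last 3 characters to the front (rotate right by 3), then delete the first character.
"ybyutvjaw" → "jawybyutv" → "awybyutv".

awybyutv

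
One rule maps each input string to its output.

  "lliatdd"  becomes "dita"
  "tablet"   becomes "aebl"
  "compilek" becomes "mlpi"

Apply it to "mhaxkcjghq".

The rule is to take characters alternately from the front and the back (1st, last, 2nd, 2nd-last, ...), then keep only the last 4 characters.
Starting from "mhaxkcjghq": after the first operation, "mqhhagxjkc"; after the second, "xjkc".

xjkc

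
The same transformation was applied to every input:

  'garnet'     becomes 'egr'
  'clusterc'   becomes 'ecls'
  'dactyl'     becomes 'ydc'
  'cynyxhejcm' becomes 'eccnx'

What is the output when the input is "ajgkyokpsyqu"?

pyujko

Rule — swap the front and back halves of the string, then keep every other character starting from the second (positions 2nd, 4th, 6th, ...).
On "ajgkyokpsyqu": the first step gives "kpsyquajgkyo", and the second then gives "pyujko".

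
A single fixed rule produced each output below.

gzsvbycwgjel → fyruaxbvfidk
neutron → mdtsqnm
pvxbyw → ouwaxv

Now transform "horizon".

Rule — shift every letter 1 place backward in the alphabet (wrapping around).
For "horizon" the result is "gnqhynm".

gnqhynm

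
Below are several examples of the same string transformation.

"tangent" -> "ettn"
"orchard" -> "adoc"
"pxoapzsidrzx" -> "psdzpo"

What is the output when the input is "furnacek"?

The transformation: keep every other character starting from the first (positions 1st, 3rd, 5th, ...), then move the first 2 characters to the end (rotate left by 2).
Starting from "furnacek": after the first operation, "frae"; after the second, "aefr".

aefr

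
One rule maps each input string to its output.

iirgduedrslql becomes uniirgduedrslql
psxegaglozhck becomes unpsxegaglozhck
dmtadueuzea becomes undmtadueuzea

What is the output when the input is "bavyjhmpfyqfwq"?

unbavyjhmpfyqfwq

Looking at the pairs, the operation is to prepend "un".
So "bavyjhmpfyqfwq" becomes "unbavyjhmpfyqfwq".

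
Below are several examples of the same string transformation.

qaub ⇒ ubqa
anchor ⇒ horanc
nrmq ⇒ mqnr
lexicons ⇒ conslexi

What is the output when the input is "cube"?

becu

Rule — swap the front and back halves of the string.
So "cube" becomes "becu".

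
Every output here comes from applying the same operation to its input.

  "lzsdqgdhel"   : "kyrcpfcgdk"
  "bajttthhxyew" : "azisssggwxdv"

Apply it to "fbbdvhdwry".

eaacugcvqx

The transformation: shift every letter 1 place backward in the alphabet (wrapping around).
"fbbdvhdwry" → "eaacugcvqx".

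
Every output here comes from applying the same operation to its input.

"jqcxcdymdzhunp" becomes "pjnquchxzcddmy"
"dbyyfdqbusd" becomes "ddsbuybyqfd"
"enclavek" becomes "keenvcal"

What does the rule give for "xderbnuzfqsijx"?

xxjdiesrqbfnzu

What's happening: take characters alternately from the front and the back (1st, last, 2nd, 2nd-last, ...), then swap each adjacent pair of characters (1↔2, 3↔4, ...).
Working it through for "xderbnuzfqsijx": intermediate "xxdjeirsbqnfuz", final "xxjdiesrqbfnzu".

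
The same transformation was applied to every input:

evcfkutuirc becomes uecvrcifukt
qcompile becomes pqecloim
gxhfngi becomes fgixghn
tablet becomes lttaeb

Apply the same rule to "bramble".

mberlab

The transformation: take characters alternately from the front and the back (1st, last, 2nd, 2nd-last, ...), then move the last character to the front.
Starting from "bramble": after the first operation, "berlabm"; after the second, "mberlab".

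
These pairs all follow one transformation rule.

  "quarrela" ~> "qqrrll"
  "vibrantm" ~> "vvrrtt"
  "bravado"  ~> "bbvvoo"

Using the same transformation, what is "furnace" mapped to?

Looking at the pairs, the operation is to keep one character in every 3, starting at position 1 (positions 1st, 4th, 7th, ...), then double every character.
Working it through for "furnace": intermediate "fne", final "ffnnee".
(Check on "bravado": → "bvo" → "bbvvoo" ✓)

ffnnee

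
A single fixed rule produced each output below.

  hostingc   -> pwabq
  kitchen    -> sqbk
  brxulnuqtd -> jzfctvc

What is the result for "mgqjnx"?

uoy

Rule — delete the last 3 characters, then shift every letter 8 places forward in the alphabet (wrapping around).
Starting from "mgqjnx": after the first operation, "mgq"; after the second, "uoy".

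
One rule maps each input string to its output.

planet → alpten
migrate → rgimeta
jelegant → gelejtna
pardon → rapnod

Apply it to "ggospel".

sogglep

Looking at the pairs, the operation is to move the last 3 characters to the front (rotate right by 3), then reverse the string.
For "ggospel", step one produces "pelggos"; step two turns that into "sogglep".
(Check on "pardon": → "donpar" → "rapnod" ✓)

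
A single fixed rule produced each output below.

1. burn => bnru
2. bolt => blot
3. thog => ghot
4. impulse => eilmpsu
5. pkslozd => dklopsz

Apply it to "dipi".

diip

The transformation: sort the characters into alphabetical order.
So "dipi" becomes "diip".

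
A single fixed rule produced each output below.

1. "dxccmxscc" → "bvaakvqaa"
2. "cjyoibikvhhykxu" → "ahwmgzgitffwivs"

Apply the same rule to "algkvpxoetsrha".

yjeitnvmcrqpfy

The pattern: shift every letter 2 places backward in the alphabet (wrapping around).
On "algkvpxoetsrha" that produces "yjeitnvmcrqpfy".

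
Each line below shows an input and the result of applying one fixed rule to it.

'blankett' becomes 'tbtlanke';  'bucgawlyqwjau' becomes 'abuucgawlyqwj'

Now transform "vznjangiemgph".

In each case the input is transformed by: swap the first and last characters, then move the last 2 characters to the front (rotate right by 2).
Working it through for "vznjangiemgph": intermediate "hznjangiemgpv", final "pvhznjangiemg".

pvhznjangiemg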